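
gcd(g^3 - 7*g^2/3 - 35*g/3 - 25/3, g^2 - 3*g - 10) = g - 5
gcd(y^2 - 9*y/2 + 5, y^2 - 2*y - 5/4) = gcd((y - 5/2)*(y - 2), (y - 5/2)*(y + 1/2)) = y - 5/2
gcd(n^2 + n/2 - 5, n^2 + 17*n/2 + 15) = n + 5/2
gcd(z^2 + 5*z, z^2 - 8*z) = z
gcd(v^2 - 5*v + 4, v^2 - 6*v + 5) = v - 1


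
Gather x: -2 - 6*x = -6*x - 2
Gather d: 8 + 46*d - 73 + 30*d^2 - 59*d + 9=30*d^2 - 13*d - 56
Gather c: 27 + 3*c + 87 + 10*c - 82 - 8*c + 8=5*c + 40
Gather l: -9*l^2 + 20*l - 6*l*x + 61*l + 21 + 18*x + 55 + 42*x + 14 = -9*l^2 + l*(81 - 6*x) + 60*x + 90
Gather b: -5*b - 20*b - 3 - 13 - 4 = -25*b - 20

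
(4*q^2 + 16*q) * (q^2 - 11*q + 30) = 4*q^4 - 28*q^3 - 56*q^2 + 480*q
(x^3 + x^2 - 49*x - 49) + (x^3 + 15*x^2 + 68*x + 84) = 2*x^3 + 16*x^2 + 19*x + 35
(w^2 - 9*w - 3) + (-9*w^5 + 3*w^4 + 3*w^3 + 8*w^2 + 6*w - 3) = -9*w^5 + 3*w^4 + 3*w^3 + 9*w^2 - 3*w - 6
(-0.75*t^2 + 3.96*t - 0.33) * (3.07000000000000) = -2.3025*t^2 + 12.1572*t - 1.0131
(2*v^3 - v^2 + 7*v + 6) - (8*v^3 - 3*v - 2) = -6*v^3 - v^2 + 10*v + 8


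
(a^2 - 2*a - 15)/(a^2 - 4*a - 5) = (a + 3)/(a + 1)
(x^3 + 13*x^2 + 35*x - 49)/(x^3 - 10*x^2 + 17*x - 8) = (x^2 + 14*x + 49)/(x^2 - 9*x + 8)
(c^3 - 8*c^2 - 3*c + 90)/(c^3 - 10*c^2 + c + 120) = (c - 6)/(c - 8)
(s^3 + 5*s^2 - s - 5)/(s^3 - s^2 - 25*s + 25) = (s + 1)/(s - 5)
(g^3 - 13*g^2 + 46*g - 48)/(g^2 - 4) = (g^2 - 11*g + 24)/(g + 2)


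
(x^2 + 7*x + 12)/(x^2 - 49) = (x^2 + 7*x + 12)/(x^2 - 49)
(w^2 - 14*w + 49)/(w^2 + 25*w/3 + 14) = 3*(w^2 - 14*w + 49)/(3*w^2 + 25*w + 42)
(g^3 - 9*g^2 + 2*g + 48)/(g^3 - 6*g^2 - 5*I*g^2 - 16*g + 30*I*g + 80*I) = (g - 3)/(g - 5*I)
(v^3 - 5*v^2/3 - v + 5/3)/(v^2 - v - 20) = (-v^3 + 5*v^2/3 + v - 5/3)/(-v^2 + v + 20)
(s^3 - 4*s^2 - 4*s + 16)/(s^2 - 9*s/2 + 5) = 2*(s^2 - 2*s - 8)/(2*s - 5)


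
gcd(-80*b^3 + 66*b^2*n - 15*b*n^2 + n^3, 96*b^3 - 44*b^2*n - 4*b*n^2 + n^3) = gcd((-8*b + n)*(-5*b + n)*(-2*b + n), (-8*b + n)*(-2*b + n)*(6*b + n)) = 16*b^2 - 10*b*n + n^2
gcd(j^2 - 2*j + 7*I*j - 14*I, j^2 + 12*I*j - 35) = j + 7*I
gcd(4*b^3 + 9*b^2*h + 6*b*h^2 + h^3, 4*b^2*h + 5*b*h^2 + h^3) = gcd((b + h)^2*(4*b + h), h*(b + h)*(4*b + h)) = 4*b^2 + 5*b*h + h^2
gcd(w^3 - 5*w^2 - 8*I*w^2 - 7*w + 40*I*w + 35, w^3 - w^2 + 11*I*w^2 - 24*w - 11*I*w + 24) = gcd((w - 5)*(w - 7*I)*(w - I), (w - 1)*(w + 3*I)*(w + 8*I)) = 1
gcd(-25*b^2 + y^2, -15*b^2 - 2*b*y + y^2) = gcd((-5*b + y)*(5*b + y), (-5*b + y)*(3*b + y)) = -5*b + y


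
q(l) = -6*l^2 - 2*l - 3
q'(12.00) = -146.00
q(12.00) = -891.00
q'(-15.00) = 178.00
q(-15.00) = -1323.00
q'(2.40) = -30.80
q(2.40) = -42.36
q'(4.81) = -59.72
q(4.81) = -151.44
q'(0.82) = -11.84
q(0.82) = -8.67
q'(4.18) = -52.16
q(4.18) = -116.19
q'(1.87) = -24.44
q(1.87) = -27.72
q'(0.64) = -9.68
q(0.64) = -6.74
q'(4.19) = -52.28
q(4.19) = -116.72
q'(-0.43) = 3.16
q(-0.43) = -3.25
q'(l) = -12*l - 2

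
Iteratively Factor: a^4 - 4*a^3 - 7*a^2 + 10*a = (a - 1)*(a^3 - 3*a^2 - 10*a) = a*(a - 1)*(a^2 - 3*a - 10) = a*(a - 5)*(a - 1)*(a + 2)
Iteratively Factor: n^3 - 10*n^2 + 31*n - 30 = (n - 2)*(n^2 - 8*n + 15) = (n - 5)*(n - 2)*(n - 3)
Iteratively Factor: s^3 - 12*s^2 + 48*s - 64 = (s - 4)*(s^2 - 8*s + 16) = (s - 4)^2*(s - 4)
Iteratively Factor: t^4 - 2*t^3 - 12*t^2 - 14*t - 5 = (t + 1)*(t^3 - 3*t^2 - 9*t - 5) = (t + 1)^2*(t^2 - 4*t - 5) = (t + 1)^3*(t - 5)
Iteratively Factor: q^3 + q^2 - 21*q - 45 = (q - 5)*(q^2 + 6*q + 9) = (q - 5)*(q + 3)*(q + 3)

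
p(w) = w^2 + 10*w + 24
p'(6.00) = 22.00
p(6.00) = 120.00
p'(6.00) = 22.00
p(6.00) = 120.00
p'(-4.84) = 0.32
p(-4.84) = -0.97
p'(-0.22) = 9.56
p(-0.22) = 21.85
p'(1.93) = 13.86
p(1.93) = 47.02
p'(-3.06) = 3.88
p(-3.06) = 2.76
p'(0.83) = 11.66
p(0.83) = 32.99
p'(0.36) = 10.72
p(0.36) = 27.73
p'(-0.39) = 9.22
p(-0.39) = 20.25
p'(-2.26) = 5.48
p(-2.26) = 6.51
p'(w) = 2*w + 10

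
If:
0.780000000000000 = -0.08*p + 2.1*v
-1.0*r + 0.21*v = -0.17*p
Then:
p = 26.25*v - 9.75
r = 4.6725*v - 1.6575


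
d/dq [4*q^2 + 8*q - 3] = 8*q + 8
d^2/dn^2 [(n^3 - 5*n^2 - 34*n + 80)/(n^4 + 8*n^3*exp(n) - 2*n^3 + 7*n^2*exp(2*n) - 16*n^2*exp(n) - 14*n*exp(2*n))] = 2*(-4*n^7*exp(n) + 18*n^6*exp(2*n) + 28*n^6*exp(n) + n^6 + 84*n^5*exp(3*n) - 12*n^5*exp(2*n) + 88*n^5*exp(n) - 9*n^5 + 98*n^4*exp(4*n) - 252*n^4*exp(3*n) - 1101*n^4*exp(2*n) - 1352*n^4*exp(n) - 240*n^4 - 392*n^3*exp(4*n) - 3920*n^3*exp(3*n) - 8091*n^3*exp(2*n) - 2560*n^3*exp(n) - 3920*n^2*exp(4*n) - 13440*n^2*exp(3*n) - 8520*n^2*exp(2*n) - 3920*n*exp(4*n) - 6720*n*exp(3*n) - 1960*exp(4*n))/(n^3*(n^6 + 24*n^5*exp(n) + 213*n^4*exp(2*n) + 848*n^3*exp(3*n) + 1491*n^2*exp(4*n) + 1176*n*exp(5*n) + 343*exp(6*n)))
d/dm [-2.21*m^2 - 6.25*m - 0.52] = -4.42*m - 6.25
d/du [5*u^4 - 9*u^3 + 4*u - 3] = 20*u^3 - 27*u^2 + 4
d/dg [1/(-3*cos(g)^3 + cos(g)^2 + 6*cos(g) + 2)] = (-9*cos(g)^2 + 2*cos(g) + 6)*sin(g)/(-3*cos(g)^3 + cos(g)^2 + 6*cos(g) + 2)^2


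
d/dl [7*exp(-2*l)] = -14*exp(-2*l)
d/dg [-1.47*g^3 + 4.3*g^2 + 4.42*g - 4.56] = -4.41*g^2 + 8.6*g + 4.42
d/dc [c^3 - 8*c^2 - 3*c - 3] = 3*c^2 - 16*c - 3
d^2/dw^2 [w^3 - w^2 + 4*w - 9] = 6*w - 2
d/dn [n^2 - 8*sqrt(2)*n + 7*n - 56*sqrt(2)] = 2*n - 8*sqrt(2) + 7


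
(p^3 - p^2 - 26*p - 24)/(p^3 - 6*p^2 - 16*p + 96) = (p + 1)/(p - 4)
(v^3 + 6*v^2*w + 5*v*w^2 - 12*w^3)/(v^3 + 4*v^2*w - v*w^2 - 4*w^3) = (v + 3*w)/(v + w)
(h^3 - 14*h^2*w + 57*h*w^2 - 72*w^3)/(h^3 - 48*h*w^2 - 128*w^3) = (h^2 - 6*h*w + 9*w^2)/(h^2 + 8*h*w + 16*w^2)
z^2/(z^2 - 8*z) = z/(z - 8)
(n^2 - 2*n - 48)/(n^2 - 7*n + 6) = (n^2 - 2*n - 48)/(n^2 - 7*n + 6)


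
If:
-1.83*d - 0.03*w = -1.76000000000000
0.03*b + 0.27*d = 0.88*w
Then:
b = 29.4808743169399*w - 8.65573770491803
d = 0.961748633879781 - 0.0163934426229508*w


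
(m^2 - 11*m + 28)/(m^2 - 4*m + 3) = (m^2 - 11*m + 28)/(m^2 - 4*m + 3)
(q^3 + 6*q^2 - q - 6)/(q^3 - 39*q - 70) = (-q^3 - 6*q^2 + q + 6)/(-q^3 + 39*q + 70)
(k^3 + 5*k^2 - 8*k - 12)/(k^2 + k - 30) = (k^2 - k - 2)/(k - 5)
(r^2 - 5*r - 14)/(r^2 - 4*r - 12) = (r - 7)/(r - 6)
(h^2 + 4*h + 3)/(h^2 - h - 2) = (h + 3)/(h - 2)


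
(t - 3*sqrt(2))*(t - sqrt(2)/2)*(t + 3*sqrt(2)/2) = t^3 - 2*sqrt(2)*t^2 - 15*t/2 + 9*sqrt(2)/2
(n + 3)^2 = n^2 + 6*n + 9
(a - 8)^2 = a^2 - 16*a + 64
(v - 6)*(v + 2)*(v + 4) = v^3 - 28*v - 48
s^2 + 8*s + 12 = (s + 2)*(s + 6)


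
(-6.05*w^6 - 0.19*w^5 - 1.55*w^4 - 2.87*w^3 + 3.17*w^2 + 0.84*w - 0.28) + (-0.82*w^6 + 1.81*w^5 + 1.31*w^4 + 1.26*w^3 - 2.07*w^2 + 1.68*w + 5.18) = -6.87*w^6 + 1.62*w^5 - 0.24*w^4 - 1.61*w^3 + 1.1*w^2 + 2.52*w + 4.9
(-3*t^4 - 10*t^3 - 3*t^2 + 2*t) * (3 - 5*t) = 15*t^5 + 41*t^4 - 15*t^3 - 19*t^2 + 6*t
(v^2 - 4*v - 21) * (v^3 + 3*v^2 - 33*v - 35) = v^5 - v^4 - 66*v^3 + 34*v^2 + 833*v + 735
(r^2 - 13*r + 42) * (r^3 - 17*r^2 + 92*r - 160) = r^5 - 30*r^4 + 355*r^3 - 2070*r^2 + 5944*r - 6720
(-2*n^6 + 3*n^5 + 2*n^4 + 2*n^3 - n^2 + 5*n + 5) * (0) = 0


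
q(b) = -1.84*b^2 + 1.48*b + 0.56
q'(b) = 1.48 - 3.68*b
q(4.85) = -35.54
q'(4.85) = -16.37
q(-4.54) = -44.08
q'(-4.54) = 18.19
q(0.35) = 0.85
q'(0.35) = 0.19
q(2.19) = -5.02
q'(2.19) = -6.58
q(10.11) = -172.55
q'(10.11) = -35.72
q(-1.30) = -4.47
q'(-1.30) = 6.26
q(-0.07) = 0.45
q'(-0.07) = 1.74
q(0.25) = 0.82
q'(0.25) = 0.56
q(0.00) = 0.56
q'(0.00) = 1.48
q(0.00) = 0.56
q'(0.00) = 1.48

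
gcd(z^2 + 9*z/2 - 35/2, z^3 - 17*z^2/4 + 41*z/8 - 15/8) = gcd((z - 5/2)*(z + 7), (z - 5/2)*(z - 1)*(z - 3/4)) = z - 5/2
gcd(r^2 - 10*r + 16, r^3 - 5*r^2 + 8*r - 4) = r - 2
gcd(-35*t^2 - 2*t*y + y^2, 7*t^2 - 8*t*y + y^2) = -7*t + y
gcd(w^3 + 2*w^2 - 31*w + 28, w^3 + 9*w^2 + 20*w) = 1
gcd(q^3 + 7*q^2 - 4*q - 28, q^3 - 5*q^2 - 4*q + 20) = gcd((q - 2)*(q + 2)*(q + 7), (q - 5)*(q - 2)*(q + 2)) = q^2 - 4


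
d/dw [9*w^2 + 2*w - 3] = 18*w + 2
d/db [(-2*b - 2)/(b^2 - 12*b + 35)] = 2*(-b^2 + 12*b + 2*(b - 6)*(b + 1) - 35)/(b^2 - 12*b + 35)^2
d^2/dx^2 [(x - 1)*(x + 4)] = 2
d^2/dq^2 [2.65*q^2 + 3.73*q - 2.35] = 5.30000000000000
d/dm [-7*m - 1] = -7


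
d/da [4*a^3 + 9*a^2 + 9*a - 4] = 12*a^2 + 18*a + 9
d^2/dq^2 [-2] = 0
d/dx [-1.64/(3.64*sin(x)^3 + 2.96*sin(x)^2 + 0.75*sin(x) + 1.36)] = (17.9088*sin(x)^2 + 9.7088*sin(x) + 1.23)*cos(x)/(3.64*sin(x)^3 + 2.96*sin(x)^2 + 0.75*sin(x) + 1.36)^2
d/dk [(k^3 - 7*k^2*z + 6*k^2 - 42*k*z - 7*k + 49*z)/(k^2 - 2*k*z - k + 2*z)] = (k^2 - 4*k*z + 14*z^2 + 35*z)/(k^2 - 4*k*z + 4*z^2)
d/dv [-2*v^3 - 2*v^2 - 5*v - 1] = -6*v^2 - 4*v - 5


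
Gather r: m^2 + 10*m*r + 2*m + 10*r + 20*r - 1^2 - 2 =m^2 + 2*m + r*(10*m + 30) - 3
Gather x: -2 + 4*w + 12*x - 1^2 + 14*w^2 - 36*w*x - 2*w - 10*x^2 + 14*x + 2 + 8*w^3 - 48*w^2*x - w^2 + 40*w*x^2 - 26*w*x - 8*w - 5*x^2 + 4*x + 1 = 8*w^3 + 13*w^2 - 6*w + x^2*(40*w - 15) + x*(-48*w^2 - 62*w + 30)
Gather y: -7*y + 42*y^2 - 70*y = 42*y^2 - 77*y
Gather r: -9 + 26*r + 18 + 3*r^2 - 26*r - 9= 3*r^2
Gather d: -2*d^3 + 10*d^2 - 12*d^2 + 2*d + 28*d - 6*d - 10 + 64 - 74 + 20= -2*d^3 - 2*d^2 + 24*d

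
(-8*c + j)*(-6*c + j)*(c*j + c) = 48*c^3*j + 48*c^3 - 14*c^2*j^2 - 14*c^2*j + c*j^3 + c*j^2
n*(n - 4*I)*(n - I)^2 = n^4 - 6*I*n^3 - 9*n^2 + 4*I*n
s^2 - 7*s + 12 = (s - 4)*(s - 3)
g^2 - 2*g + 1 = (g - 1)^2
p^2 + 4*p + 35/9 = (p + 5/3)*(p + 7/3)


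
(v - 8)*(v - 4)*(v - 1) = v^3 - 13*v^2 + 44*v - 32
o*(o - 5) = o^2 - 5*o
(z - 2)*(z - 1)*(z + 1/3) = z^3 - 8*z^2/3 + z + 2/3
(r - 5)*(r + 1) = r^2 - 4*r - 5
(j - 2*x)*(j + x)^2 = j^3 - 3*j*x^2 - 2*x^3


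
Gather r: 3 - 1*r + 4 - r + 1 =8 - 2*r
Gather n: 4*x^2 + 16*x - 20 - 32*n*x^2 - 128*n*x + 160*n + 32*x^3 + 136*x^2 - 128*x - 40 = n*(-32*x^2 - 128*x + 160) + 32*x^3 + 140*x^2 - 112*x - 60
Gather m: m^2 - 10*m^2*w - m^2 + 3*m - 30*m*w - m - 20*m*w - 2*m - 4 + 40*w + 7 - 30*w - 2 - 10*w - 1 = -10*m^2*w - 50*m*w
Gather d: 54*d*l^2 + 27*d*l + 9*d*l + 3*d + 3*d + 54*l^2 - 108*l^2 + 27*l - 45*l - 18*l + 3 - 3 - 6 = d*(54*l^2 + 36*l + 6) - 54*l^2 - 36*l - 6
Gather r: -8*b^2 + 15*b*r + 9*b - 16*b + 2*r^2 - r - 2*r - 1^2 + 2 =-8*b^2 - 7*b + 2*r^2 + r*(15*b - 3) + 1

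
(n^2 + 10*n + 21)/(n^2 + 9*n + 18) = (n + 7)/(n + 6)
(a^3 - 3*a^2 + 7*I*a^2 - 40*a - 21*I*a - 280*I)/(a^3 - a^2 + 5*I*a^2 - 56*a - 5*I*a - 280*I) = (a^2 + a*(5 + 7*I) + 35*I)/(a^2 + a*(7 + 5*I) + 35*I)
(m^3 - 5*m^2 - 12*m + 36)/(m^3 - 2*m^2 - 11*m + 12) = (m^2 - 8*m + 12)/(m^2 - 5*m + 4)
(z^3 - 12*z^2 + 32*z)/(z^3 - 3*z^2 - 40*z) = (z - 4)/(z + 5)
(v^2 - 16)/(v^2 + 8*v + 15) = (v^2 - 16)/(v^2 + 8*v + 15)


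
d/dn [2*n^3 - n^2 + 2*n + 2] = 6*n^2 - 2*n + 2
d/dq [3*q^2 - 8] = 6*q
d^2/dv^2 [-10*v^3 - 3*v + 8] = -60*v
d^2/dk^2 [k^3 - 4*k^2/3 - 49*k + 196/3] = 6*k - 8/3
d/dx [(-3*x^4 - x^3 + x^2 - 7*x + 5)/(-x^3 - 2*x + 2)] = (3*x^6 + 19*x^4 - 34*x^3 + 7*x^2 + 4*x - 4)/(x^6 + 4*x^4 - 4*x^3 + 4*x^2 - 8*x + 4)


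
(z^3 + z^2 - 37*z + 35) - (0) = z^3 + z^2 - 37*z + 35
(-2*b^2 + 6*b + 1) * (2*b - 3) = -4*b^3 + 18*b^2 - 16*b - 3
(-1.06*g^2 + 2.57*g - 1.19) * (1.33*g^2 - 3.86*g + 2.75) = -1.4098*g^4 + 7.5097*g^3 - 14.4179*g^2 + 11.6609*g - 3.2725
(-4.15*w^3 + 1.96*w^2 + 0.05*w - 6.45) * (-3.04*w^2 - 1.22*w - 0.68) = 12.616*w^5 - 0.8954*w^4 + 0.2788*w^3 + 18.2142*w^2 + 7.835*w + 4.386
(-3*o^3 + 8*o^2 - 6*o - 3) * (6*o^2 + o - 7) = -18*o^5 + 45*o^4 - 7*o^3 - 80*o^2 + 39*o + 21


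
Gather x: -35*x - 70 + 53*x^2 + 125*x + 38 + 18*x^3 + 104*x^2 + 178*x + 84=18*x^3 + 157*x^2 + 268*x + 52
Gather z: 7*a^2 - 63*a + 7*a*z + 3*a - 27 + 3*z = 7*a^2 - 60*a + z*(7*a + 3) - 27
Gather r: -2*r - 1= -2*r - 1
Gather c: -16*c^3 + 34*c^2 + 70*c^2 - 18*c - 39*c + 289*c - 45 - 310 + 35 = -16*c^3 + 104*c^2 + 232*c - 320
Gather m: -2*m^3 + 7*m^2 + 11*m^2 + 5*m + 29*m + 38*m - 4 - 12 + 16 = -2*m^3 + 18*m^2 + 72*m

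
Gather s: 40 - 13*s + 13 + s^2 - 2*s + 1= s^2 - 15*s + 54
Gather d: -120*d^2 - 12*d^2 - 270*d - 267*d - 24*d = -132*d^2 - 561*d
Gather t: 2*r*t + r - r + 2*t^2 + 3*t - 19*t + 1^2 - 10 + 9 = 2*t^2 + t*(2*r - 16)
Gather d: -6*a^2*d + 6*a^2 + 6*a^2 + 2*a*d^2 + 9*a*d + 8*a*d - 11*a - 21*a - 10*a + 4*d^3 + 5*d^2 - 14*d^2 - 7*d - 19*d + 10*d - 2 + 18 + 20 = 12*a^2 - 42*a + 4*d^3 + d^2*(2*a - 9) + d*(-6*a^2 + 17*a - 16) + 36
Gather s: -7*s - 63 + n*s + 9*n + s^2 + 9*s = 9*n + s^2 + s*(n + 2) - 63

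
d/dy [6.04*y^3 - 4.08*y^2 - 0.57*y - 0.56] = 18.12*y^2 - 8.16*y - 0.57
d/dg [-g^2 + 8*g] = 8 - 2*g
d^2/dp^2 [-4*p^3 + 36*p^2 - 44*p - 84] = 72 - 24*p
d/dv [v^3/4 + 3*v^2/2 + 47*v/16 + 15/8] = 3*v^2/4 + 3*v + 47/16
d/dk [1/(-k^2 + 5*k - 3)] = (2*k - 5)/(k^2 - 5*k + 3)^2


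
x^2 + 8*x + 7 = (x + 1)*(x + 7)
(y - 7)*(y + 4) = y^2 - 3*y - 28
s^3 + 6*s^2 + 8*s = s*(s + 2)*(s + 4)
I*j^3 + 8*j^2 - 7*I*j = j*(j - 7*I)*(I*j + 1)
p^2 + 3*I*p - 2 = (p + I)*(p + 2*I)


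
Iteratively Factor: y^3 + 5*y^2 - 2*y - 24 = (y + 3)*(y^2 + 2*y - 8) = (y + 3)*(y + 4)*(y - 2)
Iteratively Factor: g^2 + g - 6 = (g + 3)*(g - 2)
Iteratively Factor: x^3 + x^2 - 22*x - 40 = (x + 4)*(x^2 - 3*x - 10) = (x - 5)*(x + 4)*(x + 2)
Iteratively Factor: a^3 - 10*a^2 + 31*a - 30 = (a - 5)*(a^2 - 5*a + 6) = (a - 5)*(a - 3)*(a - 2)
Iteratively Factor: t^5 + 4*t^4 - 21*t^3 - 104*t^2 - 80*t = (t + 1)*(t^4 + 3*t^3 - 24*t^2 - 80*t) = t*(t + 1)*(t^3 + 3*t^2 - 24*t - 80) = t*(t - 5)*(t + 1)*(t^2 + 8*t + 16) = t*(t - 5)*(t + 1)*(t + 4)*(t + 4)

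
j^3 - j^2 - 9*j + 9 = (j - 3)*(j - 1)*(j + 3)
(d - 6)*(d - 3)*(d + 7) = d^3 - 2*d^2 - 45*d + 126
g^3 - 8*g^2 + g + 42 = (g - 7)*(g - 3)*(g + 2)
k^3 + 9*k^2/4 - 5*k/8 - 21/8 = (k - 1)*(k + 3/2)*(k + 7/4)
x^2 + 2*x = x*(x + 2)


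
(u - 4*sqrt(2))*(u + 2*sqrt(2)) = u^2 - 2*sqrt(2)*u - 16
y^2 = y^2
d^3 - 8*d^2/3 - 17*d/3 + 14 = (d - 3)*(d - 2)*(d + 7/3)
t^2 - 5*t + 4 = (t - 4)*(t - 1)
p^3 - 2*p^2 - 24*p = p*(p - 6)*(p + 4)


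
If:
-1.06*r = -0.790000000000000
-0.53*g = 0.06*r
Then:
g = -0.08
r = 0.75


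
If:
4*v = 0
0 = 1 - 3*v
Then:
No Solution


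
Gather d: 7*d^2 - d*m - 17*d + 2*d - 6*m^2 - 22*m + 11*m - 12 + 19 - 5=7*d^2 + d*(-m - 15) - 6*m^2 - 11*m + 2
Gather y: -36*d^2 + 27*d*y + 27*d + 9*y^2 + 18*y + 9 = -36*d^2 + 27*d + 9*y^2 + y*(27*d + 18) + 9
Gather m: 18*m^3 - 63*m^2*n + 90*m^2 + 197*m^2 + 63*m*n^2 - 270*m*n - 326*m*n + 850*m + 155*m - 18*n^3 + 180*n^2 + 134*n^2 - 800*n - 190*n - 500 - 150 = 18*m^3 + m^2*(287 - 63*n) + m*(63*n^2 - 596*n + 1005) - 18*n^3 + 314*n^2 - 990*n - 650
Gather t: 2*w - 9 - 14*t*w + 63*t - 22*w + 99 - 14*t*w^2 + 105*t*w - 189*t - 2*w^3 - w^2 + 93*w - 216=t*(-14*w^2 + 91*w - 126) - 2*w^3 - w^2 + 73*w - 126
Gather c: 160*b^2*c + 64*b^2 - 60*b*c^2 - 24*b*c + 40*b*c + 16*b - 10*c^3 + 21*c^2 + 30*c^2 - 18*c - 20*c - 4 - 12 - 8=64*b^2 + 16*b - 10*c^3 + c^2*(51 - 60*b) + c*(160*b^2 + 16*b - 38) - 24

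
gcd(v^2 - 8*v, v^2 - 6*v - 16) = v - 8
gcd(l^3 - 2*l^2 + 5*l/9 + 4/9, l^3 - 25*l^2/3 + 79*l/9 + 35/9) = l + 1/3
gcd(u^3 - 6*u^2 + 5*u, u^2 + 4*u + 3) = 1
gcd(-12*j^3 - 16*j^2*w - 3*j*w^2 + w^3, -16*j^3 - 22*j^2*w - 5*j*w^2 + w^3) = 2*j^2 + 3*j*w + w^2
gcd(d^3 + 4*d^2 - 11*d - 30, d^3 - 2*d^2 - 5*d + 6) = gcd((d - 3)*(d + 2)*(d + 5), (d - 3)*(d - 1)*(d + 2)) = d^2 - d - 6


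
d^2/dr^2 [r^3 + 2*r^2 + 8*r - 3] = 6*r + 4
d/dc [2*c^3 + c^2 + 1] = 2*c*(3*c + 1)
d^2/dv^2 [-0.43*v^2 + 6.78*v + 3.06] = -0.860000000000000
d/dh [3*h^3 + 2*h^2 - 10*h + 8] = 9*h^2 + 4*h - 10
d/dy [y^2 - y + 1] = 2*y - 1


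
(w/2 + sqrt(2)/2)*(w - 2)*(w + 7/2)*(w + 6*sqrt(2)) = w^4/2 + 3*w^3/4 + 7*sqrt(2)*w^3/2 + 5*w^2/2 + 21*sqrt(2)*w^2/4 - 49*sqrt(2)*w/2 + 9*w - 42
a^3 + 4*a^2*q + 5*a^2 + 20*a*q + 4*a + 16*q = (a + 1)*(a + 4)*(a + 4*q)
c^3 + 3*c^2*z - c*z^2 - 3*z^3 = (c - z)*(c + z)*(c + 3*z)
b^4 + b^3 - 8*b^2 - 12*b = b*(b - 3)*(b + 2)^2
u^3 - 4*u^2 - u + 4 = (u - 4)*(u - 1)*(u + 1)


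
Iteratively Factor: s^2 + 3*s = (s)*(s + 3)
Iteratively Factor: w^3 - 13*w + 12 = (w - 3)*(w^2 + 3*w - 4) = (w - 3)*(w - 1)*(w + 4)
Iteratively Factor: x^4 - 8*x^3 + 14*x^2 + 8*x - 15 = (x - 1)*(x^3 - 7*x^2 + 7*x + 15) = (x - 5)*(x - 1)*(x^2 - 2*x - 3) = (x - 5)*(x - 3)*(x - 1)*(x + 1)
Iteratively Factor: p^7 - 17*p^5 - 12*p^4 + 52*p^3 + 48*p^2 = (p)*(p^6 - 17*p^4 - 12*p^3 + 52*p^2 + 48*p) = p*(p + 3)*(p^5 - 3*p^4 - 8*p^3 + 12*p^2 + 16*p) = p*(p + 1)*(p + 3)*(p^4 - 4*p^3 - 4*p^2 + 16*p) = p*(p + 1)*(p + 2)*(p + 3)*(p^3 - 6*p^2 + 8*p) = p*(p - 4)*(p + 1)*(p + 2)*(p + 3)*(p^2 - 2*p) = p*(p - 4)*(p - 2)*(p + 1)*(p + 2)*(p + 3)*(p)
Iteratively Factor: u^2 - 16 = (u + 4)*(u - 4)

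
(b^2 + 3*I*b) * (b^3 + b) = b^5 + 3*I*b^4 + b^3 + 3*I*b^2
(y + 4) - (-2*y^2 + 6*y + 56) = 2*y^2 - 5*y - 52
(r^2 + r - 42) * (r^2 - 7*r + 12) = r^4 - 6*r^3 - 37*r^2 + 306*r - 504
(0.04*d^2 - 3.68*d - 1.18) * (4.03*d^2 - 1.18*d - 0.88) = 0.1612*d^4 - 14.8776*d^3 - 0.4482*d^2 + 4.6308*d + 1.0384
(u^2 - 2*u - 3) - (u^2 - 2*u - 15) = 12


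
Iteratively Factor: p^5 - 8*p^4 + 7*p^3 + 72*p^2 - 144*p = (p)*(p^4 - 8*p^3 + 7*p^2 + 72*p - 144) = p*(p - 4)*(p^3 - 4*p^2 - 9*p + 36) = p*(p - 4)*(p + 3)*(p^2 - 7*p + 12) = p*(p - 4)*(p - 3)*(p + 3)*(p - 4)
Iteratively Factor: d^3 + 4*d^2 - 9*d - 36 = (d + 3)*(d^2 + d - 12) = (d - 3)*(d + 3)*(d + 4)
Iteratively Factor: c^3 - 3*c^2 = (c - 3)*(c^2) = c*(c - 3)*(c)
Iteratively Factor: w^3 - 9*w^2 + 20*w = (w - 4)*(w^2 - 5*w) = w*(w - 4)*(w - 5)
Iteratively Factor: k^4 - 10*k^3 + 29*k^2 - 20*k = (k)*(k^3 - 10*k^2 + 29*k - 20) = k*(k - 5)*(k^2 - 5*k + 4) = k*(k - 5)*(k - 4)*(k - 1)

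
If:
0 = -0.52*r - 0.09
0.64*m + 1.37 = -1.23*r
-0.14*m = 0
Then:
No Solution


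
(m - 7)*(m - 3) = m^2 - 10*m + 21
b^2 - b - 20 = (b - 5)*(b + 4)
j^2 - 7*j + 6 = (j - 6)*(j - 1)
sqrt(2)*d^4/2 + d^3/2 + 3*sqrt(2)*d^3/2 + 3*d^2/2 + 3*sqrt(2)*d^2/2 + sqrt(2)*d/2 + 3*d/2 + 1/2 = (d/2 + 1/2)*(d + 1)^2*(sqrt(2)*d + 1)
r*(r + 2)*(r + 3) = r^3 + 5*r^2 + 6*r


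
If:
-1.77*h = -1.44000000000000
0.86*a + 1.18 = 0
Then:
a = -1.37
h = 0.81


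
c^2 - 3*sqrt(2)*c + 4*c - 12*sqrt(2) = (c + 4)*(c - 3*sqrt(2))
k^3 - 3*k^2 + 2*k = k*(k - 2)*(k - 1)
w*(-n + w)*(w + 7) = -n*w^2 - 7*n*w + w^3 + 7*w^2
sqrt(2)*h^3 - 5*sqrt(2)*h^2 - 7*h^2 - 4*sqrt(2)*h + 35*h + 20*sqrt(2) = (h - 5)*(h - 4*sqrt(2))*(sqrt(2)*h + 1)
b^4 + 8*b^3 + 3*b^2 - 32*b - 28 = (b - 2)*(b + 1)*(b + 2)*(b + 7)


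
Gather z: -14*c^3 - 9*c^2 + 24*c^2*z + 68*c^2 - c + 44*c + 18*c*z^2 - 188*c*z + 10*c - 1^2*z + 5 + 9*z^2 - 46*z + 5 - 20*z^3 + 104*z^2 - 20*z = -14*c^3 + 59*c^2 + 53*c - 20*z^3 + z^2*(18*c + 113) + z*(24*c^2 - 188*c - 67) + 10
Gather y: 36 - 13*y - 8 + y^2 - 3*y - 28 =y^2 - 16*y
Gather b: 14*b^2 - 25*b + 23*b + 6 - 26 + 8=14*b^2 - 2*b - 12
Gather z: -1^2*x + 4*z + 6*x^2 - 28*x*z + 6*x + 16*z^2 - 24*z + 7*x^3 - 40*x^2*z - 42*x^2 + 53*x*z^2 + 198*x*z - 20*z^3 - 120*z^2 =7*x^3 - 36*x^2 + 5*x - 20*z^3 + z^2*(53*x - 104) + z*(-40*x^2 + 170*x - 20)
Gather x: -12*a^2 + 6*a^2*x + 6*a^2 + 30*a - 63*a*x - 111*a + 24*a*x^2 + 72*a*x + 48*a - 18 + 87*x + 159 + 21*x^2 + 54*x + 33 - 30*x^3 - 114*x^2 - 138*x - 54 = -6*a^2 - 33*a - 30*x^3 + x^2*(24*a - 93) + x*(6*a^2 + 9*a + 3) + 120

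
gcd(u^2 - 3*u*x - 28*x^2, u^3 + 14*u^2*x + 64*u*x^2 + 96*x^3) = u + 4*x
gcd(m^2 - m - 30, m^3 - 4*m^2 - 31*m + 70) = m + 5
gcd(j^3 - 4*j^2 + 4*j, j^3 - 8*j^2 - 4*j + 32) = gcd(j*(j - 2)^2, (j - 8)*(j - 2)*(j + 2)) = j - 2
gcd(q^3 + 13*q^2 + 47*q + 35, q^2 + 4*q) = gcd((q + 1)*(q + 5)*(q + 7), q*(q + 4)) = 1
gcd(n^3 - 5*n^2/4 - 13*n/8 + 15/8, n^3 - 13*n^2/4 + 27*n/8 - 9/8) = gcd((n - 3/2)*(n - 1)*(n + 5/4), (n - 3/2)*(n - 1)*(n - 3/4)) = n^2 - 5*n/2 + 3/2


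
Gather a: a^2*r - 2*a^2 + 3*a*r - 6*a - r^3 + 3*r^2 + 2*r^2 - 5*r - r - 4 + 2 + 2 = a^2*(r - 2) + a*(3*r - 6) - r^3 + 5*r^2 - 6*r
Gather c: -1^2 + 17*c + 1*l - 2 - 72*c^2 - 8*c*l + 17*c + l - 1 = -72*c^2 + c*(34 - 8*l) + 2*l - 4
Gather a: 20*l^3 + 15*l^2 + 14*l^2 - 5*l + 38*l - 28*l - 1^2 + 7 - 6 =20*l^3 + 29*l^2 + 5*l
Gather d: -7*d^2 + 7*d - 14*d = -7*d^2 - 7*d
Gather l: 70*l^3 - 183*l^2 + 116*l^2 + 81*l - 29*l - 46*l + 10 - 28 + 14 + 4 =70*l^3 - 67*l^2 + 6*l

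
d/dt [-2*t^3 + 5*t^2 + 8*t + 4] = -6*t^2 + 10*t + 8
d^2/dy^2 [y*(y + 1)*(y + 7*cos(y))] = -7*y^2*cos(y) - 28*y*sin(y) - 7*y*cos(y) + 6*y + 14*sqrt(2)*cos(y + pi/4) + 2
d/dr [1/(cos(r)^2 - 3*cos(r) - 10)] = (2*cos(r) - 3)*sin(r)/(sin(r)^2 + 3*cos(r) + 9)^2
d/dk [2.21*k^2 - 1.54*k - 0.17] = 4.42*k - 1.54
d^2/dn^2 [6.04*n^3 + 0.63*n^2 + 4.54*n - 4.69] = 36.24*n + 1.26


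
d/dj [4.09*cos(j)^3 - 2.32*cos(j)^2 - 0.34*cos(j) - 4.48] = (-12.27*cos(j)^2 + 4.64*cos(j) + 0.34)*sin(j)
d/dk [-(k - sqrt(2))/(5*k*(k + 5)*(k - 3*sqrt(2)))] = (-k*(k + 5)*(k - 3*sqrt(2)) + k*(k + 5)*(k - sqrt(2)) + k*(k - 3*sqrt(2))*(k - sqrt(2)) + (k + 5)*(k - 3*sqrt(2))*(k - sqrt(2)))/(5*k^2*(k + 5)^2*(k - 3*sqrt(2))^2)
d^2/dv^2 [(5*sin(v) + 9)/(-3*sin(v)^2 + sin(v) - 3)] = (45*sin(v)^5 + 339*sin(v)^4 - 441*sin(v)^3 - 786*sin(v)^2 + 504*sin(v) + 114)/(3*sin(v)^2 - sin(v) + 3)^3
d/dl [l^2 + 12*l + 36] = 2*l + 12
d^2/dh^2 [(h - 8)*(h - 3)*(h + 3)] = 6*h - 16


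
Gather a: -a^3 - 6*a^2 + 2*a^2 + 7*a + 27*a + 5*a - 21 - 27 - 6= -a^3 - 4*a^2 + 39*a - 54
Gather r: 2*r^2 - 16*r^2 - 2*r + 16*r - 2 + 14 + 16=-14*r^2 + 14*r + 28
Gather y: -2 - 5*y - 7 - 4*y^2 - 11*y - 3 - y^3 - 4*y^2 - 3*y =-y^3 - 8*y^2 - 19*y - 12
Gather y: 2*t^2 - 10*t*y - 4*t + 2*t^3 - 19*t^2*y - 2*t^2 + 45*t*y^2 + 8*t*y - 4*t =2*t^3 + 45*t*y^2 - 8*t + y*(-19*t^2 - 2*t)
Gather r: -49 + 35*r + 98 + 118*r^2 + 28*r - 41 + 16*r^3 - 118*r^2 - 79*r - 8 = 16*r^3 - 16*r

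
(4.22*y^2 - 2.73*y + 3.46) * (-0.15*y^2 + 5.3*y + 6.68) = -0.633*y^4 + 22.7755*y^3 + 13.2016*y^2 + 0.101600000000001*y + 23.1128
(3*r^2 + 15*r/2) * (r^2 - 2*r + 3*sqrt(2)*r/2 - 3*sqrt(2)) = 3*r^4 + 3*r^3/2 + 9*sqrt(2)*r^3/2 - 15*r^2 + 9*sqrt(2)*r^2/4 - 45*sqrt(2)*r/2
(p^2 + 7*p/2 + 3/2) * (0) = 0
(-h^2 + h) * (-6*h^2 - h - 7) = 6*h^4 - 5*h^3 + 6*h^2 - 7*h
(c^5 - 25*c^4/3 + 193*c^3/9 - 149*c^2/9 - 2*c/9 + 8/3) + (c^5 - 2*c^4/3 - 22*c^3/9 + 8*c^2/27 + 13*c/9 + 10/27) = 2*c^5 - 9*c^4 + 19*c^3 - 439*c^2/27 + 11*c/9 + 82/27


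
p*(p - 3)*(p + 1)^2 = p^4 - p^3 - 5*p^2 - 3*p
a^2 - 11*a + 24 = (a - 8)*(a - 3)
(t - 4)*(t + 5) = t^2 + t - 20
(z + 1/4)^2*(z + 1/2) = z^3 + z^2 + 5*z/16 + 1/32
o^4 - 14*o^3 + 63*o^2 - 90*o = o*(o - 6)*(o - 5)*(o - 3)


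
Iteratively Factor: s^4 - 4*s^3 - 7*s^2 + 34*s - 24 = (s - 2)*(s^3 - 2*s^2 - 11*s + 12) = (s - 2)*(s - 1)*(s^2 - s - 12) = (s - 4)*(s - 2)*(s - 1)*(s + 3)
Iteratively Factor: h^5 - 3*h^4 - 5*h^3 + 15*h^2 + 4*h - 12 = (h - 1)*(h^4 - 2*h^3 - 7*h^2 + 8*h + 12) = (h - 2)*(h - 1)*(h^3 - 7*h - 6) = (h - 3)*(h - 2)*(h - 1)*(h^2 + 3*h + 2) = (h - 3)*(h - 2)*(h - 1)*(h + 1)*(h + 2)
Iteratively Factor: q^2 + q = (q + 1)*(q)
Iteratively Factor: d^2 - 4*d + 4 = (d - 2)*(d - 2)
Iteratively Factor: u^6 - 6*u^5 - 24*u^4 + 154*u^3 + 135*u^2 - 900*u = (u + 4)*(u^5 - 10*u^4 + 16*u^3 + 90*u^2 - 225*u) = u*(u + 4)*(u^4 - 10*u^3 + 16*u^2 + 90*u - 225) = u*(u - 3)*(u + 4)*(u^3 - 7*u^2 - 5*u + 75) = u*(u - 5)*(u - 3)*(u + 4)*(u^2 - 2*u - 15) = u*(u - 5)^2*(u - 3)*(u + 4)*(u + 3)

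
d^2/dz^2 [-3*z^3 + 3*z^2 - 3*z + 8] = 6 - 18*z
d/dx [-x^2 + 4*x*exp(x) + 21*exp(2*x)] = 4*x*exp(x) - 2*x + 42*exp(2*x) + 4*exp(x)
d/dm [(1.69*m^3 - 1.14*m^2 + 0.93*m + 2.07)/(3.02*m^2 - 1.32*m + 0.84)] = (5.1038*m^4 - 4.4616*m^3 + 2.955*m^2 - 14.418*m + 3.5136)/(9.1204*m^4 - 7.9728*m^3 + 6.816*m^2 - 2.2176*m + 0.7056)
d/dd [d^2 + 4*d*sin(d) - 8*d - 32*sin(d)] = 4*d*cos(d) + 2*d + 4*sin(d) - 32*cos(d) - 8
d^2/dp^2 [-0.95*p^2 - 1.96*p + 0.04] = -1.90000000000000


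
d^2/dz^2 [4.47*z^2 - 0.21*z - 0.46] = 8.94000000000000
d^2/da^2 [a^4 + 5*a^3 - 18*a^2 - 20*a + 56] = 12*a^2 + 30*a - 36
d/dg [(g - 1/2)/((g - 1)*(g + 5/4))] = 2*(-8*g^2 + 8*g - 9)/(16*g^4 + 8*g^3 - 39*g^2 - 10*g + 25)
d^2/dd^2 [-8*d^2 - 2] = -16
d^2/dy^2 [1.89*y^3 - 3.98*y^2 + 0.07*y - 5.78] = 11.34*y - 7.96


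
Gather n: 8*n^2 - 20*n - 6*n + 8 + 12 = 8*n^2 - 26*n + 20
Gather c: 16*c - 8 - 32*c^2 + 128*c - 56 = -32*c^2 + 144*c - 64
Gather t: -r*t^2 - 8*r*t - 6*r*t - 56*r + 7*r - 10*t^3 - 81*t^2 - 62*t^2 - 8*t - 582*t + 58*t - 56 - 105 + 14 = -49*r - 10*t^3 + t^2*(-r - 143) + t*(-14*r - 532) - 147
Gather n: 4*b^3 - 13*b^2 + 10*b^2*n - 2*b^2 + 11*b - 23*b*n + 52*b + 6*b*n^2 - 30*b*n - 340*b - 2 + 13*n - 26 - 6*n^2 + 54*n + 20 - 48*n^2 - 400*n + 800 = 4*b^3 - 15*b^2 - 277*b + n^2*(6*b - 54) + n*(10*b^2 - 53*b - 333) + 792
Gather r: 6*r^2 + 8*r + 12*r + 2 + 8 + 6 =6*r^2 + 20*r + 16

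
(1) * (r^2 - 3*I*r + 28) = r^2 - 3*I*r + 28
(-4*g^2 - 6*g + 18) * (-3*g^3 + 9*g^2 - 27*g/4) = 12*g^5 - 18*g^4 - 81*g^3 + 405*g^2/2 - 243*g/2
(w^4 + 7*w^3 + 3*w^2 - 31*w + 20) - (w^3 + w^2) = w^4 + 6*w^3 + 2*w^2 - 31*w + 20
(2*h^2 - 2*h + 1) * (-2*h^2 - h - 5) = -4*h^4 + 2*h^3 - 10*h^2 + 9*h - 5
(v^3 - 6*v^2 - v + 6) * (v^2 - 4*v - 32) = v^5 - 10*v^4 - 9*v^3 + 202*v^2 + 8*v - 192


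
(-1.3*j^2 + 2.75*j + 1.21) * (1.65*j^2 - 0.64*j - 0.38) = -2.145*j^4 + 5.3695*j^3 + 0.7305*j^2 - 1.8194*j - 0.4598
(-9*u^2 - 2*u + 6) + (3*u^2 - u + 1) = -6*u^2 - 3*u + 7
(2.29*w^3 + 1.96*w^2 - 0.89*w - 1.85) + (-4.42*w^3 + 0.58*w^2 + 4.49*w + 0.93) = -2.13*w^3 + 2.54*w^2 + 3.6*w - 0.92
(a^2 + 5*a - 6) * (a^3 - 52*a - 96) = a^5 + 5*a^4 - 58*a^3 - 356*a^2 - 168*a + 576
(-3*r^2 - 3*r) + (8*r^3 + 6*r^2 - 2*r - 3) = 8*r^3 + 3*r^2 - 5*r - 3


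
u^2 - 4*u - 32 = (u - 8)*(u + 4)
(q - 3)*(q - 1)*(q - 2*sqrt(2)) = q^3 - 4*q^2 - 2*sqrt(2)*q^2 + 3*q + 8*sqrt(2)*q - 6*sqrt(2)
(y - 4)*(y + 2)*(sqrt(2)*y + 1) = sqrt(2)*y^3 - 2*sqrt(2)*y^2 + y^2 - 8*sqrt(2)*y - 2*y - 8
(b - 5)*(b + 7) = b^2 + 2*b - 35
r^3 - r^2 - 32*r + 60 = (r - 5)*(r - 2)*(r + 6)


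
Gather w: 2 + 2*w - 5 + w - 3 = 3*w - 6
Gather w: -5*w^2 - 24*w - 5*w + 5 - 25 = -5*w^2 - 29*w - 20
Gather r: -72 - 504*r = -504*r - 72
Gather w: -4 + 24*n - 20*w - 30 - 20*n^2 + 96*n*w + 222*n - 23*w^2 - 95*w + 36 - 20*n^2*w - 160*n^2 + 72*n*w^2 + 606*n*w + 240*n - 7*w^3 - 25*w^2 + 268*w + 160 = -180*n^2 + 486*n - 7*w^3 + w^2*(72*n - 48) + w*(-20*n^2 + 702*n + 153) + 162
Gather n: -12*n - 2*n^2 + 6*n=-2*n^2 - 6*n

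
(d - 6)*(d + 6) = d^2 - 36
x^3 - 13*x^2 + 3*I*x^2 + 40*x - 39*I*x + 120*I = (x - 8)*(x - 5)*(x + 3*I)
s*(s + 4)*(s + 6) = s^3 + 10*s^2 + 24*s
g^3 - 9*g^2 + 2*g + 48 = (g - 8)*(g - 3)*(g + 2)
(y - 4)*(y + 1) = y^2 - 3*y - 4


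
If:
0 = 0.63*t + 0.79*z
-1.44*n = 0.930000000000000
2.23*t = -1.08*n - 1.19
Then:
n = -0.65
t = -0.22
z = 0.18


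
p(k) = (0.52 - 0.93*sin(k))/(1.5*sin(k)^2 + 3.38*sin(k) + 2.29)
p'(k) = (0.52 - 0.93*sin(k))*(-3.0*sin(k)*cos(k) - 3.38*cos(k))/(1.5*sin(k)^2 + 3.38*sin(k) + 2.29)^2 - 0.93*cos(k)/(1.5*sin(k)^2 + 3.38*sin(k) + 2.29) = (1.395*sin(k)^2 - 1.56*sin(k) - 3.8873)*cos(k)/(2.25*sin(k)^4 + 10.14*sin(k)^3 + 18.2944*sin(k)^2 + 15.4804*sin(k) + 5.2441)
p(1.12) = -0.05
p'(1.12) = -0.04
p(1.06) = -0.05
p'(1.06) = -0.05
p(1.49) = -0.06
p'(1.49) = -0.01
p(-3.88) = -0.02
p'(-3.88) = 0.12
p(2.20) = -0.04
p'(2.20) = 0.07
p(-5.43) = -0.03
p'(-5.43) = -0.09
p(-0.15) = 0.36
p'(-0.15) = -1.08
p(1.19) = -0.05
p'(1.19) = -0.03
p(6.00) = 0.53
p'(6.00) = -1.50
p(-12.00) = 0.00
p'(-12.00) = -0.18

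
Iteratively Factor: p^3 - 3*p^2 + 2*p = (p - 1)*(p^2 - 2*p) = p*(p - 1)*(p - 2)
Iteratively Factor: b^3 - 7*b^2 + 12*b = (b - 3)*(b^2 - 4*b) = (b - 4)*(b - 3)*(b)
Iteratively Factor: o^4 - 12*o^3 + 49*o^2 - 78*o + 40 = (o - 1)*(o^3 - 11*o^2 + 38*o - 40) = (o - 4)*(o - 1)*(o^2 - 7*o + 10) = (o - 4)*(o - 2)*(o - 1)*(o - 5)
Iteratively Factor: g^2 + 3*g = (g)*(g + 3)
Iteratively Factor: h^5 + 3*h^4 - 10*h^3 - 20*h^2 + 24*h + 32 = (h - 2)*(h^4 + 5*h^3 - 20*h - 16) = (h - 2)^2*(h^3 + 7*h^2 + 14*h + 8) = (h - 2)^2*(h + 2)*(h^2 + 5*h + 4) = (h - 2)^2*(h + 2)*(h + 4)*(h + 1)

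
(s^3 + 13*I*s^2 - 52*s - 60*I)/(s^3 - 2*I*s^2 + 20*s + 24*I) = (s^2 + 11*I*s - 30)/(s^2 - 4*I*s + 12)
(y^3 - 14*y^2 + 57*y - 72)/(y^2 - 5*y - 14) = (-y^3 + 14*y^2 - 57*y + 72)/(-y^2 + 5*y + 14)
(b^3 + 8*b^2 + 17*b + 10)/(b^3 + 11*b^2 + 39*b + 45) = (b^2 + 3*b + 2)/(b^2 + 6*b + 9)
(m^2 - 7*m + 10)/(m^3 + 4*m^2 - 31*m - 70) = (m - 2)/(m^2 + 9*m + 14)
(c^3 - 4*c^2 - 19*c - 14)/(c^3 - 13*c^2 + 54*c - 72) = (c^3 - 4*c^2 - 19*c - 14)/(c^3 - 13*c^2 + 54*c - 72)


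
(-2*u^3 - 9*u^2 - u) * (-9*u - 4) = 18*u^4 + 89*u^3 + 45*u^2 + 4*u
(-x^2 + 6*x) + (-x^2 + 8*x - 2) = -2*x^2 + 14*x - 2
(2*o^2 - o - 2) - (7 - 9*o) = 2*o^2 + 8*o - 9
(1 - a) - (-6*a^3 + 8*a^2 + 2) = 6*a^3 - 8*a^2 - a - 1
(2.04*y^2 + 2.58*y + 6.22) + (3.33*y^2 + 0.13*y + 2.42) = 5.37*y^2 + 2.71*y + 8.64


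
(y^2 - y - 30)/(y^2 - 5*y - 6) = (y + 5)/(y + 1)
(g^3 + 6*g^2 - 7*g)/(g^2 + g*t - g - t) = g*(g + 7)/(g + t)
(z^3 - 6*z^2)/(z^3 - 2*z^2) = (z - 6)/(z - 2)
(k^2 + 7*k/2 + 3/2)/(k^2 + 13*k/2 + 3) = (k + 3)/(k + 6)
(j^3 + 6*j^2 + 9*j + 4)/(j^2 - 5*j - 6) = (j^2 + 5*j + 4)/(j - 6)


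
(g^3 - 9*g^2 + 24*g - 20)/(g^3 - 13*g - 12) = (-g^3 + 9*g^2 - 24*g + 20)/(-g^3 + 13*g + 12)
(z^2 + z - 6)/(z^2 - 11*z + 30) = (z^2 + z - 6)/(z^2 - 11*z + 30)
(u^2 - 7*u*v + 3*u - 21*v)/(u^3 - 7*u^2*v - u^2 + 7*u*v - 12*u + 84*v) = 1/(u - 4)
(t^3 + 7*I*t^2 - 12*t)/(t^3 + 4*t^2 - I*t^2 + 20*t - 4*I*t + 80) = t*(t + 3*I)/(t^2 + t*(4 - 5*I) - 20*I)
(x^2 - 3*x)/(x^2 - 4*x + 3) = x/(x - 1)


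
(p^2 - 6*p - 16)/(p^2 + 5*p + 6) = (p - 8)/(p + 3)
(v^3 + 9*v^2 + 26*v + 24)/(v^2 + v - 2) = (v^2 + 7*v + 12)/(v - 1)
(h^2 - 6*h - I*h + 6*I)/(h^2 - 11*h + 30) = (h - I)/(h - 5)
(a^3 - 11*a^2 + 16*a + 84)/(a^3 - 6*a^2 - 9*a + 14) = (a - 6)/(a - 1)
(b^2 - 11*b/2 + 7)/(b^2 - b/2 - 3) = (2*b - 7)/(2*b + 3)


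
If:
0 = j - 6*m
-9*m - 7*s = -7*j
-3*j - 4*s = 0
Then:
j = 0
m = 0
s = 0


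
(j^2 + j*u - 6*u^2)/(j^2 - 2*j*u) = (j + 3*u)/j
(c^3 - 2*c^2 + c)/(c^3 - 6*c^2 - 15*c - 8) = c*(-c^2 + 2*c - 1)/(-c^3 + 6*c^2 + 15*c + 8)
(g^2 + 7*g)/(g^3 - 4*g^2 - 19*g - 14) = g*(g + 7)/(g^3 - 4*g^2 - 19*g - 14)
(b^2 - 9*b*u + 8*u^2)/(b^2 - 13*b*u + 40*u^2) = (-b + u)/(-b + 5*u)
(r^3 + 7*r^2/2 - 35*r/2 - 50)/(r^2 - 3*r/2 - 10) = r + 5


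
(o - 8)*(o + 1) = o^2 - 7*o - 8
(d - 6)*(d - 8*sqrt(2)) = d^2 - 8*sqrt(2)*d - 6*d + 48*sqrt(2)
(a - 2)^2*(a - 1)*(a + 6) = a^4 + a^3 - 22*a^2 + 44*a - 24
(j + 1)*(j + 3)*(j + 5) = j^3 + 9*j^2 + 23*j + 15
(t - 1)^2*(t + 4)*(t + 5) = t^4 + 7*t^3 + 3*t^2 - 31*t + 20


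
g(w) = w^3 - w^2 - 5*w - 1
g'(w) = 3*w^2 - 2*w - 5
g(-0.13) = -0.37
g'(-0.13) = -4.69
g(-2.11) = -4.30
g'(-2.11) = 12.58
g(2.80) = -0.89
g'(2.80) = 12.92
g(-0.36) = 0.62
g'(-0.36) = -3.89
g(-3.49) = -38.24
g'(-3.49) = 38.52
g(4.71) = 57.75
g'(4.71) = 52.13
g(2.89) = 0.34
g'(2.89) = 14.28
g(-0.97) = 2.00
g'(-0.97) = -0.24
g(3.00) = 2.00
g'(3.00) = 16.00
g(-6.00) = -223.00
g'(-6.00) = 115.00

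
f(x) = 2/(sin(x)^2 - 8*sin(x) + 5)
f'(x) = 2*(-2*sin(x)*cos(x) + 8*cos(x))/(sin(x)^2 - 8*sin(x) + 5)^2 = 4*(4 - sin(x))*cos(x)/(sin(x)^2 - 8*sin(x) + 5)^2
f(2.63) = 1.51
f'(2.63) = -6.99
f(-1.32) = 0.15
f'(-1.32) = 0.03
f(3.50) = 0.25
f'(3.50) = -0.26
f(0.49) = 1.37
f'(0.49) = 5.87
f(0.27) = 0.68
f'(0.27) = 1.67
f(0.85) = -4.49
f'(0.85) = 43.15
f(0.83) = -5.57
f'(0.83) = 68.36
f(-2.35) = 0.18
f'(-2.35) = -0.11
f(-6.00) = 0.70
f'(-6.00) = 1.77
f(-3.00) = 0.33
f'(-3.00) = -0.43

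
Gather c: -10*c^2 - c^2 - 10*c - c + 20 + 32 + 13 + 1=-11*c^2 - 11*c + 66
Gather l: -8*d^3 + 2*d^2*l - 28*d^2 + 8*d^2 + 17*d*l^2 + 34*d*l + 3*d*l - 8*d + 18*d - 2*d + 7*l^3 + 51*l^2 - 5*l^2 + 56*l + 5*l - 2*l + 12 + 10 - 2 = -8*d^3 - 20*d^2 + 8*d + 7*l^3 + l^2*(17*d + 46) + l*(2*d^2 + 37*d + 59) + 20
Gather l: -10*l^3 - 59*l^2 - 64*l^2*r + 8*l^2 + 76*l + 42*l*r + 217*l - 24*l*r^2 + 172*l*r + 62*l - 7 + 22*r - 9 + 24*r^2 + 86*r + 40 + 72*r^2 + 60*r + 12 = -10*l^3 + l^2*(-64*r - 51) + l*(-24*r^2 + 214*r + 355) + 96*r^2 + 168*r + 36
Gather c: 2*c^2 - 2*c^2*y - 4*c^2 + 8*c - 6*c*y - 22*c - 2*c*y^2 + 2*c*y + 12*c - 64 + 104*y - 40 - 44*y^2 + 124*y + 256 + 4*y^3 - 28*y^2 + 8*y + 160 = c^2*(-2*y - 2) + c*(-2*y^2 - 4*y - 2) + 4*y^3 - 72*y^2 + 236*y + 312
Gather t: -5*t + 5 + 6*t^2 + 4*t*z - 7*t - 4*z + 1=6*t^2 + t*(4*z - 12) - 4*z + 6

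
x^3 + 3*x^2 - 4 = (x - 1)*(x + 2)^2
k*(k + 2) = k^2 + 2*k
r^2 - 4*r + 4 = (r - 2)^2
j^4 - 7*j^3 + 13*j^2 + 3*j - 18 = (j - 3)^2*(j - 2)*(j + 1)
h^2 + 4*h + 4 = (h + 2)^2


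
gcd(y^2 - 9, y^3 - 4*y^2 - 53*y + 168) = y - 3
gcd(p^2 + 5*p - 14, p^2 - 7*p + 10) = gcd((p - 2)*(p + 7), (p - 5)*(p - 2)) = p - 2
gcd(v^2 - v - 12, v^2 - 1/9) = 1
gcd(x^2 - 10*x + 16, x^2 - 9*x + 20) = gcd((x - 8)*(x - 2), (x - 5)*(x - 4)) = 1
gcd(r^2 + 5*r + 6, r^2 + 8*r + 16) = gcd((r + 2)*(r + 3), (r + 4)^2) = 1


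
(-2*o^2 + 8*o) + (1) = -2*o^2 + 8*o + 1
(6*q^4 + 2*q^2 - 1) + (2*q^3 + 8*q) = 6*q^4 + 2*q^3 + 2*q^2 + 8*q - 1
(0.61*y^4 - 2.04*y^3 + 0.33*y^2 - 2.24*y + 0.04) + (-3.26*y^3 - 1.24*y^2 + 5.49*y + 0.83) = 0.61*y^4 - 5.3*y^3 - 0.91*y^2 + 3.25*y + 0.87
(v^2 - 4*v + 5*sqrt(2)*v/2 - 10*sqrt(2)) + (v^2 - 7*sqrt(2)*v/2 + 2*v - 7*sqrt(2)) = 2*v^2 - 2*v - sqrt(2)*v - 17*sqrt(2)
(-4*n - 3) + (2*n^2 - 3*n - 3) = 2*n^2 - 7*n - 6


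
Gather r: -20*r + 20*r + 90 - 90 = 0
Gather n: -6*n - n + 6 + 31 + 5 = 42 - 7*n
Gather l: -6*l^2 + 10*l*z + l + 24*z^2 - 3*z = -6*l^2 + l*(10*z + 1) + 24*z^2 - 3*z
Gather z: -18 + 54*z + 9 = 54*z - 9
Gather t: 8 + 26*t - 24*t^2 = -24*t^2 + 26*t + 8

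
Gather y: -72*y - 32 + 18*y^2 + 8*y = 18*y^2 - 64*y - 32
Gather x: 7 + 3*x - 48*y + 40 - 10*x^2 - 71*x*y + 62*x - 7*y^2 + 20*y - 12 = -10*x^2 + x*(65 - 71*y) - 7*y^2 - 28*y + 35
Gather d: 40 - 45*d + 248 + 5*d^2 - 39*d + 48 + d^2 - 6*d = 6*d^2 - 90*d + 336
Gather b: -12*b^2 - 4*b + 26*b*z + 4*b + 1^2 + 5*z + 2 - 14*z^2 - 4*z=-12*b^2 + 26*b*z - 14*z^2 + z + 3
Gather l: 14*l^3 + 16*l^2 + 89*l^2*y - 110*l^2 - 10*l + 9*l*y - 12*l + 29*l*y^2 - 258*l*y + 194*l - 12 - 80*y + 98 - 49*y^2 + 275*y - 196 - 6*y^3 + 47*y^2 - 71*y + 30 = 14*l^3 + l^2*(89*y - 94) + l*(29*y^2 - 249*y + 172) - 6*y^3 - 2*y^2 + 124*y - 80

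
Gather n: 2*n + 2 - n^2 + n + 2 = -n^2 + 3*n + 4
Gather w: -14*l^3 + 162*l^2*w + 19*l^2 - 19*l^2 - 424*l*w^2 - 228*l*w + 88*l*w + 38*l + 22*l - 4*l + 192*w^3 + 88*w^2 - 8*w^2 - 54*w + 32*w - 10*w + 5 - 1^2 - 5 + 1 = -14*l^3 + 56*l + 192*w^3 + w^2*(80 - 424*l) + w*(162*l^2 - 140*l - 32)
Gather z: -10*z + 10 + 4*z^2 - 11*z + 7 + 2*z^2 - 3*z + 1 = 6*z^2 - 24*z + 18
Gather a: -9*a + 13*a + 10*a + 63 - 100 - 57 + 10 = 14*a - 84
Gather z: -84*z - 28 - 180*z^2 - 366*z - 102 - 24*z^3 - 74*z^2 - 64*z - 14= -24*z^3 - 254*z^2 - 514*z - 144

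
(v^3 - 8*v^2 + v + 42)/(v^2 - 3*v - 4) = (-v^3 + 8*v^2 - v - 42)/(-v^2 + 3*v + 4)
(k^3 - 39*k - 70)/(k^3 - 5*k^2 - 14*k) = (k + 5)/k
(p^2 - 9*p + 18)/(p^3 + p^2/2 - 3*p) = 2*(p^2 - 9*p + 18)/(p*(2*p^2 + p - 6))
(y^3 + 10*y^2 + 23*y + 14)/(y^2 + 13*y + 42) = (y^2 + 3*y + 2)/(y + 6)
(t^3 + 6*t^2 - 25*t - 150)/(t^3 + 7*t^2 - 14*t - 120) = (t - 5)/(t - 4)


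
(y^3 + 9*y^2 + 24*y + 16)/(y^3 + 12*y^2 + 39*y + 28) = (y + 4)/(y + 7)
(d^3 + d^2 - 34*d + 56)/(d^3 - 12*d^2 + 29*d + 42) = (d^3 + d^2 - 34*d + 56)/(d^3 - 12*d^2 + 29*d + 42)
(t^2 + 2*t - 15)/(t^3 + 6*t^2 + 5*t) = (t - 3)/(t*(t + 1))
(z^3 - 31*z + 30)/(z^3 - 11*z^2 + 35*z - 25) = (z + 6)/(z - 5)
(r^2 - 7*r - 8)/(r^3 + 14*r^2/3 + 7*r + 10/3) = 3*(r - 8)/(3*r^2 + 11*r + 10)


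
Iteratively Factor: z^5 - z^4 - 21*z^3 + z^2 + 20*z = (z - 1)*(z^4 - 21*z^2 - 20*z) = (z - 1)*(z + 4)*(z^3 - 4*z^2 - 5*z) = (z - 1)*(z + 1)*(z + 4)*(z^2 - 5*z) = z*(z - 1)*(z + 1)*(z + 4)*(z - 5)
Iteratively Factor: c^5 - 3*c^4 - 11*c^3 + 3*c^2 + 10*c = (c)*(c^4 - 3*c^3 - 11*c^2 + 3*c + 10) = c*(c + 2)*(c^3 - 5*c^2 - c + 5) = c*(c - 1)*(c + 2)*(c^2 - 4*c - 5) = c*(c - 1)*(c + 1)*(c + 2)*(c - 5)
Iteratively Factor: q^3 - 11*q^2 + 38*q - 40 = (q - 5)*(q^2 - 6*q + 8) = (q - 5)*(q - 2)*(q - 4)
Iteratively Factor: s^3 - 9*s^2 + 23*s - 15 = (s - 3)*(s^2 - 6*s + 5) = (s - 5)*(s - 3)*(s - 1)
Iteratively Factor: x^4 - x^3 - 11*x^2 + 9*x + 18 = (x - 2)*(x^3 + x^2 - 9*x - 9) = (x - 3)*(x - 2)*(x^2 + 4*x + 3) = (x - 3)*(x - 2)*(x + 3)*(x + 1)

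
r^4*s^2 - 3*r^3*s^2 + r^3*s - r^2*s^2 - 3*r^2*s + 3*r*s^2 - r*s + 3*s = (r - 3)*(r - 1)*(r*s + 1)*(r*s + s)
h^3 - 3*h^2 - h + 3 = (h - 3)*(h - 1)*(h + 1)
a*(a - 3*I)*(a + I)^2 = a^4 - I*a^3 + 5*a^2 + 3*I*a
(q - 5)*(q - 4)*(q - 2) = q^3 - 11*q^2 + 38*q - 40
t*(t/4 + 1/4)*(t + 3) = t^3/4 + t^2 + 3*t/4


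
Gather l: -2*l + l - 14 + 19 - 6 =-l - 1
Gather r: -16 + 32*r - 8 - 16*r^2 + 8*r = -16*r^2 + 40*r - 24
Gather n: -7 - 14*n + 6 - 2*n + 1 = -16*n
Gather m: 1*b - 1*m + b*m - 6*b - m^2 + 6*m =-5*b - m^2 + m*(b + 5)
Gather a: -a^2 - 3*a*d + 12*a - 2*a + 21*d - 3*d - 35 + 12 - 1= -a^2 + a*(10 - 3*d) + 18*d - 24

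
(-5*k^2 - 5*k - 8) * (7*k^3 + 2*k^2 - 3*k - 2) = -35*k^5 - 45*k^4 - 51*k^3 + 9*k^2 + 34*k + 16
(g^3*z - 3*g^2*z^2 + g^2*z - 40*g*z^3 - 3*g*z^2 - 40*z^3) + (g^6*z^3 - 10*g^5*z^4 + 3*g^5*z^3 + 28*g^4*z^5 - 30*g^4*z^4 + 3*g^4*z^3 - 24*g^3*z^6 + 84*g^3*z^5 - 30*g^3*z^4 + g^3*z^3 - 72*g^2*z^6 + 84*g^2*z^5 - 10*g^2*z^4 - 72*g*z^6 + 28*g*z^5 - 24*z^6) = g^6*z^3 - 10*g^5*z^4 + 3*g^5*z^3 + 28*g^4*z^5 - 30*g^4*z^4 + 3*g^4*z^3 - 24*g^3*z^6 + 84*g^3*z^5 - 30*g^3*z^4 + g^3*z^3 + g^3*z - 72*g^2*z^6 + 84*g^2*z^5 - 10*g^2*z^4 - 3*g^2*z^2 + g^2*z - 72*g*z^6 + 28*g*z^5 - 40*g*z^3 - 3*g*z^2 - 24*z^6 - 40*z^3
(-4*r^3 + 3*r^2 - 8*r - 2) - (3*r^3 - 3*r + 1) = -7*r^3 + 3*r^2 - 5*r - 3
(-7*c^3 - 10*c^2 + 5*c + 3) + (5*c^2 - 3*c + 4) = -7*c^3 - 5*c^2 + 2*c + 7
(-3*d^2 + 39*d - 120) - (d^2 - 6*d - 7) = -4*d^2 + 45*d - 113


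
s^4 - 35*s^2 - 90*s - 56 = (s - 7)*(s + 1)*(s + 2)*(s + 4)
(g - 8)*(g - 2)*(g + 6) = g^3 - 4*g^2 - 44*g + 96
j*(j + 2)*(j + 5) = j^3 + 7*j^2 + 10*j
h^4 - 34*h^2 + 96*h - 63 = (h - 3)^2*(h - 1)*(h + 7)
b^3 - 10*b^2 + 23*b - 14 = (b - 7)*(b - 2)*(b - 1)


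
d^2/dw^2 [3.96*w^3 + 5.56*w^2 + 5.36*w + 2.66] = 23.76*w + 11.12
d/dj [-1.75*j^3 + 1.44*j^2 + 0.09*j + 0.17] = -5.25*j^2 + 2.88*j + 0.09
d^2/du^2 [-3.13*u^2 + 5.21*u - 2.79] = -6.26000000000000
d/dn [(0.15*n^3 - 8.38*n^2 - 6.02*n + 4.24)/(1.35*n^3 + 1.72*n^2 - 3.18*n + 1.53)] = (-1.11022302462516e-16*n^5 + 11.571*n^4 + 15.3*n^3 + 20.5193*n^2 - 40.2284*n + 4.2726)/(1.8225*n^6 + 4.644*n^5 - 5.6276*n^4 - 6.8082*n^3 + 15.3756*n^2 - 9.7308*n + 2.3409)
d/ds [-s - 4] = -1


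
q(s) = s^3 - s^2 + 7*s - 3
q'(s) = 3*s^2 - 2*s + 7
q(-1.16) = -14.03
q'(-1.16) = 13.36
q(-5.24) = -211.02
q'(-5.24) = 99.85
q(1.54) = 9.06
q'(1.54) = 11.03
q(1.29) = 6.51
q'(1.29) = 9.41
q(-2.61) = -45.86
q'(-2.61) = 32.66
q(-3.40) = -77.66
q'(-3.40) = 48.48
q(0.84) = 2.77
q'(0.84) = 7.44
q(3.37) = 47.51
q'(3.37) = 34.33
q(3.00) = 36.00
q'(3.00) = 28.00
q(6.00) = 219.00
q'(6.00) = 103.00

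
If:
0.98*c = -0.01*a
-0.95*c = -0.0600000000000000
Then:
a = -6.19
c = 0.06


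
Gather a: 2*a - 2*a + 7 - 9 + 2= 0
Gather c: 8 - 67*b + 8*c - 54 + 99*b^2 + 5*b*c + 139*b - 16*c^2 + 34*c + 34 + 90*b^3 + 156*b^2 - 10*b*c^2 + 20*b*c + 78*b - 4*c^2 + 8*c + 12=90*b^3 + 255*b^2 + 150*b + c^2*(-10*b - 20) + c*(25*b + 50)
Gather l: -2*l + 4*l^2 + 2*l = 4*l^2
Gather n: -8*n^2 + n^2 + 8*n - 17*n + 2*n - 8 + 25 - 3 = -7*n^2 - 7*n + 14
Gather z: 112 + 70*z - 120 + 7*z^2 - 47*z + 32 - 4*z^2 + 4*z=3*z^2 + 27*z + 24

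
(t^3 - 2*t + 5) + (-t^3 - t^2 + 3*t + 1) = -t^2 + t + 6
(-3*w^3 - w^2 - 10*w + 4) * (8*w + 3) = -24*w^4 - 17*w^3 - 83*w^2 + 2*w + 12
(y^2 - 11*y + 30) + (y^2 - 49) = 2*y^2 - 11*y - 19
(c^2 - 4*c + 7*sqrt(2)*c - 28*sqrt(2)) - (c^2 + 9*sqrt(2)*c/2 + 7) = -4*c + 5*sqrt(2)*c/2 - 28*sqrt(2) - 7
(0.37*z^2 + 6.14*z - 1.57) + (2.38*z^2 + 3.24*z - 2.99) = 2.75*z^2 + 9.38*z - 4.56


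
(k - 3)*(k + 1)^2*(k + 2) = k^4 + k^3 - 7*k^2 - 13*k - 6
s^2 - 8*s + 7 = (s - 7)*(s - 1)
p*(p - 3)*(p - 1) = p^3 - 4*p^2 + 3*p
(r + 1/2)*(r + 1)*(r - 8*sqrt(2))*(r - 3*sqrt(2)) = r^4 - 11*sqrt(2)*r^3 + 3*r^3/2 - 33*sqrt(2)*r^2/2 + 97*r^2/2 - 11*sqrt(2)*r/2 + 72*r + 24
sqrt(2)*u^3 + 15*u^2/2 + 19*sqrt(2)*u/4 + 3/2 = (u + sqrt(2)/2)*(u + 3*sqrt(2))*(sqrt(2)*u + 1/2)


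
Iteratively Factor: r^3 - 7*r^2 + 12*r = (r)*(r^2 - 7*r + 12) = r*(r - 3)*(r - 4)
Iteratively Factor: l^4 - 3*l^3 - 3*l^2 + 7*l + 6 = (l + 1)*(l^3 - 4*l^2 + l + 6) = (l - 3)*(l + 1)*(l^2 - l - 2) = (l - 3)*(l + 1)^2*(l - 2)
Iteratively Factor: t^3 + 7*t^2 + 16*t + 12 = (t + 3)*(t^2 + 4*t + 4) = (t + 2)*(t + 3)*(t + 2)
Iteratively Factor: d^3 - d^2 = (d)*(d^2 - d) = d*(d - 1)*(d)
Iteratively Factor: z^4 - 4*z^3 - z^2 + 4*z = (z - 4)*(z^3 - z) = (z - 4)*(z + 1)*(z^2 - z) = (z - 4)*(z - 1)*(z + 1)*(z)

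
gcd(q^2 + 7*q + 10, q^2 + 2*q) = q + 2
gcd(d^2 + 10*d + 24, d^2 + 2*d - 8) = d + 4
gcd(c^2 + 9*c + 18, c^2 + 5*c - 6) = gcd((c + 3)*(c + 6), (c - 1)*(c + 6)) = c + 6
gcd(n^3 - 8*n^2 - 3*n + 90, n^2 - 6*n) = n - 6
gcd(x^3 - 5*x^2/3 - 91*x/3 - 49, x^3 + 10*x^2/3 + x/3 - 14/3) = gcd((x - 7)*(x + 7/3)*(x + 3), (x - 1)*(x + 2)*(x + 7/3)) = x + 7/3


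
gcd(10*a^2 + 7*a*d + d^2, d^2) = 1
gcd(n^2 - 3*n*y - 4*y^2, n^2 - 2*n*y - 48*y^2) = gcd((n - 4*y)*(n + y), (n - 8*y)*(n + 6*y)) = 1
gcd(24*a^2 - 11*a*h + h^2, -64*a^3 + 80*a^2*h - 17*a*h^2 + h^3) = 8*a - h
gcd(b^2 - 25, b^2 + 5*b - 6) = 1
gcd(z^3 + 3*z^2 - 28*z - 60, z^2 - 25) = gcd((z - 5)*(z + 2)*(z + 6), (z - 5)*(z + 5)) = z - 5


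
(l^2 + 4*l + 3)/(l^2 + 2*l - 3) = (l + 1)/(l - 1)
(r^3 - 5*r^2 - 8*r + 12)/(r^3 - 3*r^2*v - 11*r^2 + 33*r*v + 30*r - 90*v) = (r^2 + r - 2)/(r^2 - 3*r*v - 5*r + 15*v)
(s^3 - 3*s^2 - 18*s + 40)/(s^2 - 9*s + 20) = (s^2 + 2*s - 8)/(s - 4)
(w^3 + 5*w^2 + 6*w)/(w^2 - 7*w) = (w^2 + 5*w + 6)/(w - 7)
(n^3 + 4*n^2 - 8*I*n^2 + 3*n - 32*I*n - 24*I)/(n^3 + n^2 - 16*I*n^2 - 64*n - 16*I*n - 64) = (n + 3)/(n - 8*I)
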